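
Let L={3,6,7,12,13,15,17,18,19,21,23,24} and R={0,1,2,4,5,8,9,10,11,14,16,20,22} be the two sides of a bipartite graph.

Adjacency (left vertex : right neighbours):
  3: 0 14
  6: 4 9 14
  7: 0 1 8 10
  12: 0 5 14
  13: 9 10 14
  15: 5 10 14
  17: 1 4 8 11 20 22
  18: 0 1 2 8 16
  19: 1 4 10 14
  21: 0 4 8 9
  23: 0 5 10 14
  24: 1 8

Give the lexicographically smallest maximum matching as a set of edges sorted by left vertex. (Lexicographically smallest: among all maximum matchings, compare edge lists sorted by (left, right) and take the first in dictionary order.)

Lex-smallest maximum matching: {(3,0), (6,4), (7,1), (12,5), (13,9), (15,10), (17,11), (18,2), (19,14), (21,8)}

|M| = 10 (so the lex-smallest maximum matching has 10 edges)
process left vertices in ascending order; for each, take the smallest-labelled available neighbour that still permits 10 edges overall, or leave it unmatched if none does
lex-smallest matching: {3-0, 6-4, 7-1, 12-5, 13-9, 15-10, 17-11, 18-2, 19-14, 21-8}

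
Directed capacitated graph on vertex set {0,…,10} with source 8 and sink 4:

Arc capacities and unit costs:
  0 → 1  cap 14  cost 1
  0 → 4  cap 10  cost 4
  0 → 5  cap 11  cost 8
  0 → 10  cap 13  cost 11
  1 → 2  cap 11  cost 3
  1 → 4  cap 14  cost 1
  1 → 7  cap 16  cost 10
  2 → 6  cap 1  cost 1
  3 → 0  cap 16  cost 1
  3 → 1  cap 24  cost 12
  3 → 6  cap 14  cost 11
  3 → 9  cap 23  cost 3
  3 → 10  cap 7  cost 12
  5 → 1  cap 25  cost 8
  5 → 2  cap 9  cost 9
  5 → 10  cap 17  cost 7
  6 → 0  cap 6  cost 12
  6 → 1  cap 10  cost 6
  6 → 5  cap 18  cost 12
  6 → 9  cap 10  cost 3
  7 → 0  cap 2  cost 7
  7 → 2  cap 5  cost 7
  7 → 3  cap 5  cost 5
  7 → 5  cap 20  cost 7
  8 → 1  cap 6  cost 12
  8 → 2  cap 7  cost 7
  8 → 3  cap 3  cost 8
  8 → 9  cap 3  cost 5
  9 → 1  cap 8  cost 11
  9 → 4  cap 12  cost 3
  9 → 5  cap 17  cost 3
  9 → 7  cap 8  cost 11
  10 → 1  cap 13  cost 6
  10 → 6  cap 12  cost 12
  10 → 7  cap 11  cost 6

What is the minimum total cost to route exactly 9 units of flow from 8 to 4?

shortest-cost path #1: 8→9→4 push 3 @ unit cost 8 (adds 24)
shortest-cost path #2: 8→3→0→1→4 push 3 @ unit cost 11 (adds 33)
shortest-cost path #3: 8→1→4 push 3 @ unit cost 13 (adds 39)
total cost = 96

Minimum cost for 9 units: 96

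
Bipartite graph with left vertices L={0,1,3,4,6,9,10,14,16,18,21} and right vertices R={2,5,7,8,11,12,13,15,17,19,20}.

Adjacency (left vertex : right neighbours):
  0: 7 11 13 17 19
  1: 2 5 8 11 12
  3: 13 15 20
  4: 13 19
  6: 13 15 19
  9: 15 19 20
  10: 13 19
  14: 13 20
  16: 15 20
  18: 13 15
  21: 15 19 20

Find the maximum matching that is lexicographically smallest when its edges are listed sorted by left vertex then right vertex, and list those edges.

Lex-smallest maximum matching: {(0,7), (1,2), (3,13), (4,19), (6,15), (9,20)}

|M| = 6 (so the lex-smallest maximum matching has 6 edges)
process left vertices in ascending order; for each, take the smallest-labelled available neighbour that still permits 6 edges overall, or leave it unmatched if none does
lex-smallest matching: {0-7, 1-2, 3-13, 4-19, 6-15, 9-20}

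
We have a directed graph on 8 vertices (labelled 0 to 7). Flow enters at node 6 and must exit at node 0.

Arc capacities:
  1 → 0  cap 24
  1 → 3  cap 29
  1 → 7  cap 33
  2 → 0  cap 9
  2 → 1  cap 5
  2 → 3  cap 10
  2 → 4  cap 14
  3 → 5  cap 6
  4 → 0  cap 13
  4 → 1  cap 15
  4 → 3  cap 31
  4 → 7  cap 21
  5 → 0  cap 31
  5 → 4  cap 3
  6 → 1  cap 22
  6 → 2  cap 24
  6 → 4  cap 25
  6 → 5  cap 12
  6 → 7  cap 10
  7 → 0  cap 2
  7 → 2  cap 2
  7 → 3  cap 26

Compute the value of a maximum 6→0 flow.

Maximum flow value: 66

augment #1: 6→1→0 bottleneck 22, total now 22
augment #2: 6→2→0 bottleneck 9, total now 31
augment #3: 6→4→0 bottleneck 13, total now 44
augment #4: 6→5→0 bottleneck 12, total now 56
augment #5: 6→7→0 bottleneck 2, total now 58
augment #6: 6→2→1→0 bottleneck 2, total now 60
augment #7: 6→2→3→5→0 bottleneck 6, total now 66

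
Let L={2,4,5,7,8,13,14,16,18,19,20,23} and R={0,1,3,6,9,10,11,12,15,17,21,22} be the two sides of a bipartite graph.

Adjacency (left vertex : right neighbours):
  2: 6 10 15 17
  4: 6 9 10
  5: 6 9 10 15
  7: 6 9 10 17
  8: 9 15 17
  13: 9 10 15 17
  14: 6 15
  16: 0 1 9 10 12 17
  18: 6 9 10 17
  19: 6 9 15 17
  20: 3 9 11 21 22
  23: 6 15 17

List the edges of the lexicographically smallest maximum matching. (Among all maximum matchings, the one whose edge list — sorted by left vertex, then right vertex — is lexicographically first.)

Lex-smallest maximum matching: {(2,6), (4,9), (5,10), (7,17), (8,15), (16,0), (20,3)}

|M| = 7 (so the lex-smallest maximum matching has 7 edges)
process left vertices in ascending order; for each, take the smallest-labelled available neighbour that still permits 7 edges overall, or leave it unmatched if none does
lex-smallest matching: {2-6, 4-9, 5-10, 7-17, 8-15, 16-0, 20-3}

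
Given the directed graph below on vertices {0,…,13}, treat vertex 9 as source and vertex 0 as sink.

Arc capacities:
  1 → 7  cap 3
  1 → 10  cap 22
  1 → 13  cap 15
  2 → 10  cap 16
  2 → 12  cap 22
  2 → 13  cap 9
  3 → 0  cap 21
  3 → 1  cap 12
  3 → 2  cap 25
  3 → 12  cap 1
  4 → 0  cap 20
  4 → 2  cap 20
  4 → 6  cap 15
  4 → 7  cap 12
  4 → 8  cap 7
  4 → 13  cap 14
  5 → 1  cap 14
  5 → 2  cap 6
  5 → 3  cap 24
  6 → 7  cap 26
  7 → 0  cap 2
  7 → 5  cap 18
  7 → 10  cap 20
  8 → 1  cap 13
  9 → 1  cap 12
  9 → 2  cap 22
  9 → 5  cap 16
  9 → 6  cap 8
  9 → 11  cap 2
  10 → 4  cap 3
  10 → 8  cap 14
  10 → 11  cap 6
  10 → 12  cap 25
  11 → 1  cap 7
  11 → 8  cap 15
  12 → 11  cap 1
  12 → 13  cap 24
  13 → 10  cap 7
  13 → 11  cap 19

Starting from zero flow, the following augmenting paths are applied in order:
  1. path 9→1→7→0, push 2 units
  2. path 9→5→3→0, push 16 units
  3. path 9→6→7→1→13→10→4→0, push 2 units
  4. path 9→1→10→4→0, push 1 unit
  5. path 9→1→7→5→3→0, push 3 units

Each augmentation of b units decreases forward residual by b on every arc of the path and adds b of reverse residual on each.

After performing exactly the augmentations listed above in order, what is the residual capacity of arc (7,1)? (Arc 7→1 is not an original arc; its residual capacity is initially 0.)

after path 1 (9→1→7→0, push 2): res(7,1)=2
after path 2 (9→5→3→0, push 16): res(7,1)=2
after path 3 (9→6→7→1→13→10→4→0, push 2): res(7,1)=0
after path 4 (9→1→10→4→0, push 1): res(7,1)=0
after path 5 (9→1→7→5→3→0, push 3): res(7,1)=3

Residual capacity of (7,1): 3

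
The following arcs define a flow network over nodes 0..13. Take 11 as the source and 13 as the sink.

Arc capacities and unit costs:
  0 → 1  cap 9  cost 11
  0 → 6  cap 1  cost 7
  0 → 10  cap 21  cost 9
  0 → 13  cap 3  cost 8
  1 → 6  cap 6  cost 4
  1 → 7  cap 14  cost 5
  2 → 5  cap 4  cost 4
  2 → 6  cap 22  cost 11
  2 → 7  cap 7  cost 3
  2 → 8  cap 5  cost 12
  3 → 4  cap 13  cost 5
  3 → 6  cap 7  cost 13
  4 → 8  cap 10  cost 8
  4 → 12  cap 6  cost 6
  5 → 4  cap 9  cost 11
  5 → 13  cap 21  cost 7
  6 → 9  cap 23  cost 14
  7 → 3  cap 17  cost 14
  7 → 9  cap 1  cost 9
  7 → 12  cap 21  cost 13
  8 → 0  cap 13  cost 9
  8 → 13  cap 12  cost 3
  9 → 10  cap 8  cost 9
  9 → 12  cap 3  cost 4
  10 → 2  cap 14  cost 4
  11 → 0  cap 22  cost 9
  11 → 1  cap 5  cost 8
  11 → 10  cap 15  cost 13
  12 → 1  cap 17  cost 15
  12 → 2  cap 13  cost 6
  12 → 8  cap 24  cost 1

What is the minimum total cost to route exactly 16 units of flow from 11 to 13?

shortest-cost path #1: 11→0→13 push 3 @ unit cost 17 (adds 51)
shortest-cost path #2: 11→10→2→5→13 push 4 @ unit cost 28 (adds 112)
shortest-cost path #3: 11→1→7→12→8→13 push 5 @ unit cost 30 (adds 150)
shortest-cost path #4: 11→10→2→8→13 push 4 @ unit cost 32 (adds 128)
total cost = 441

Minimum cost for 16 units: 441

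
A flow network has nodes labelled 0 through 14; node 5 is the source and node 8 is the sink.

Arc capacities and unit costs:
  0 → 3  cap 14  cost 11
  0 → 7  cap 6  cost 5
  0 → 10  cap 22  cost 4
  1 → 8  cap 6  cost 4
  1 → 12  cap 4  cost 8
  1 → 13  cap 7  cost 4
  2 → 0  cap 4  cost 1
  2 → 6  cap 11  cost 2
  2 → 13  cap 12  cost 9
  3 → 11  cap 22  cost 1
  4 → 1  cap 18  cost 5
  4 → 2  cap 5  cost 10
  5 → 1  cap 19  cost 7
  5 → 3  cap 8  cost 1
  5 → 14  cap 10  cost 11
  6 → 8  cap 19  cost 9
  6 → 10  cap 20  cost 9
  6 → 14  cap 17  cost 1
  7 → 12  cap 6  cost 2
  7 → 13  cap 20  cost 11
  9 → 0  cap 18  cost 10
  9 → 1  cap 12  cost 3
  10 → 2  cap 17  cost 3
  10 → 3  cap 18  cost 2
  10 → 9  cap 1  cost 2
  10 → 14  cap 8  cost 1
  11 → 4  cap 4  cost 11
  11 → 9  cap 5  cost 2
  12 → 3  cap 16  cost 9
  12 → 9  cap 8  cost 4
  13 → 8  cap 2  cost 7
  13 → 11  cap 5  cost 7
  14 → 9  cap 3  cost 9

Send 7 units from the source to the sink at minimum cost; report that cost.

shortest-cost path #1: 5→1→8 push 6 @ unit cost 11 (adds 66)
shortest-cost path #2: 5→1→13→8 push 1 @ unit cost 18 (adds 18)
total cost = 84

Minimum cost for 7 units: 84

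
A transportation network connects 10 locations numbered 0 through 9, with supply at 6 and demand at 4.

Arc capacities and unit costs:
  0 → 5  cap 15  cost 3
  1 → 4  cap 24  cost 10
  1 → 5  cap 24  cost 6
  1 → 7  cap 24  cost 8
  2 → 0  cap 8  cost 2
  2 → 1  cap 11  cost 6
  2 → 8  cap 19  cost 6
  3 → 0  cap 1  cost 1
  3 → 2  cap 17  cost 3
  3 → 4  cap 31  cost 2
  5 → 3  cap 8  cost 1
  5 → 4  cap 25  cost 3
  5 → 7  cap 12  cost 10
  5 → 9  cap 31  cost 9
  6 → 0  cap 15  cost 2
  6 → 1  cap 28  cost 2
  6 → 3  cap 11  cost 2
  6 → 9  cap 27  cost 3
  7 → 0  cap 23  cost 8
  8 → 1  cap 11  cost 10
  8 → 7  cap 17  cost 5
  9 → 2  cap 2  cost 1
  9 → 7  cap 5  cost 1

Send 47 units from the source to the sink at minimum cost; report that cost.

Minimum cost for 47 units: 398

shortest-cost path #1: 6→3→4 push 11 @ unit cost 4 (adds 44)
shortest-cost path #2: 6→0→5→4 push 15 @ unit cost 8 (adds 120)
shortest-cost path #3: 6→1→5→4 push 10 @ unit cost 11 (adds 110)
shortest-cost path #4: 6→1→5→3→4 push 8 @ unit cost 11 (adds 88)
shortest-cost path #5: 6→1→4 push 3 @ unit cost 12 (adds 36)
total cost = 398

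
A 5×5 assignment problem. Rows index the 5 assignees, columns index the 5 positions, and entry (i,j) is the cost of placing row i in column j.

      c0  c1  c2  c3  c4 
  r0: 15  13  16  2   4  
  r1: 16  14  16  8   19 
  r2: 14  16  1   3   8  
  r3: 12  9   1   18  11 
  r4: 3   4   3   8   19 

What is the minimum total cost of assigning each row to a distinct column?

Minimum assignment cost: 25

one of 2 optimal assignments: row0→col4 (cost 4), row1→col1 (cost 14), row2→col3 (cost 3), row3→col2 (cost 1), row4→col0 (cost 3)
total = 4 + 14 + 3 + 1 + 3 = 25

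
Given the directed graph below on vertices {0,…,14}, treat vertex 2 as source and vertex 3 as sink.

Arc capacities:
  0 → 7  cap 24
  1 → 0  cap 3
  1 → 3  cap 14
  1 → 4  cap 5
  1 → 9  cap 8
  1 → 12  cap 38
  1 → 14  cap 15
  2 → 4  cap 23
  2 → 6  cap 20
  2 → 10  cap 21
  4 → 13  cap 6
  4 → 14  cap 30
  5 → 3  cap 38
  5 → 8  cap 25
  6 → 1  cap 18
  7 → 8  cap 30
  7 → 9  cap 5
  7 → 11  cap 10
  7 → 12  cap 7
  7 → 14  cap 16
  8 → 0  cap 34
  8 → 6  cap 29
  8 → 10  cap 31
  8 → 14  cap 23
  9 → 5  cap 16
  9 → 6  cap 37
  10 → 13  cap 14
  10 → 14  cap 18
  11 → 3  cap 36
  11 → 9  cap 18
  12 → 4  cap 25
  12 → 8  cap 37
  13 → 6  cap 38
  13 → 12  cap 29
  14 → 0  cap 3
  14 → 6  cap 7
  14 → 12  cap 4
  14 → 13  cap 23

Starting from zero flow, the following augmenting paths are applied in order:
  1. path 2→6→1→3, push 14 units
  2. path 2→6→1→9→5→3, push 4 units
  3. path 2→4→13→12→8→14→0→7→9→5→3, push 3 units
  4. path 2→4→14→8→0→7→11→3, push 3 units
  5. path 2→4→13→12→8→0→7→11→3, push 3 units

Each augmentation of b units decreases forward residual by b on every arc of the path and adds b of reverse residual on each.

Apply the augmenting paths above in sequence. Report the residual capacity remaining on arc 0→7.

Residual capacity of (0,7): 15

after path 1 (2→6→1→3, push 14): res(0,7)=24
after path 2 (2→6→1→9→5→3, push 4): res(0,7)=24
after path 3 (2→4→13→12→8→14→0→7→9→5→3, push 3): res(0,7)=21
after path 4 (2→4→14→8→0→7→11→3, push 3): res(0,7)=18
after path 5 (2→4→13→12→8→0→7→11→3, push 3): res(0,7)=15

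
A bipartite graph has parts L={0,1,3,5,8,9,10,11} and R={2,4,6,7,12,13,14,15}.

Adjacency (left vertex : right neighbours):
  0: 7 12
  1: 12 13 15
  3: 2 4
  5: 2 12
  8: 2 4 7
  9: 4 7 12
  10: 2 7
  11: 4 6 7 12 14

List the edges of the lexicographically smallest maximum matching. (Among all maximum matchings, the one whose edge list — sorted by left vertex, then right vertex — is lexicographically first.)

Lex-smallest maximum matching: {(0,7), (1,13), (3,2), (5,12), (8,4), (11,6)}

|M| = 6 (so the lex-smallest maximum matching has 6 edges)
process left vertices in ascending order; for each, take the smallest-labelled available neighbour that still permits 6 edges overall, or leave it unmatched if none does
lex-smallest matching: {0-7, 1-13, 3-2, 5-12, 8-4, 11-6}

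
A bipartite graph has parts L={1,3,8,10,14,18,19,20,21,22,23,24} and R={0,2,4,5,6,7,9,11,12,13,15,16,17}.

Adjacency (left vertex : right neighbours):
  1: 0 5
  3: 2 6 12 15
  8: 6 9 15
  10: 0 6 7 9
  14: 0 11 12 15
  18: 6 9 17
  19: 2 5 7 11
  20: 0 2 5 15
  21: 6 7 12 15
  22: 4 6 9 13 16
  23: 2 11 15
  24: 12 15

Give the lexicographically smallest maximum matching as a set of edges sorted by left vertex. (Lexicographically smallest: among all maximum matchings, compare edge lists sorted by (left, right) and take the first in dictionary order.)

|M| = 11 (so the lex-smallest maximum matching has 11 edges)
process left vertices in ascending order; for each, take the smallest-labelled available neighbour that still permits 11 edges overall, or leave it unmatched if none does
lex-smallest matching: {1-0, 3-2, 8-6, 10-9, 14-11, 18-17, 19-5, 20-15, 21-7, 22-4, 24-12}

Lex-smallest maximum matching: {(1,0), (3,2), (8,6), (10,9), (14,11), (18,17), (19,5), (20,15), (21,7), (22,4), (24,12)}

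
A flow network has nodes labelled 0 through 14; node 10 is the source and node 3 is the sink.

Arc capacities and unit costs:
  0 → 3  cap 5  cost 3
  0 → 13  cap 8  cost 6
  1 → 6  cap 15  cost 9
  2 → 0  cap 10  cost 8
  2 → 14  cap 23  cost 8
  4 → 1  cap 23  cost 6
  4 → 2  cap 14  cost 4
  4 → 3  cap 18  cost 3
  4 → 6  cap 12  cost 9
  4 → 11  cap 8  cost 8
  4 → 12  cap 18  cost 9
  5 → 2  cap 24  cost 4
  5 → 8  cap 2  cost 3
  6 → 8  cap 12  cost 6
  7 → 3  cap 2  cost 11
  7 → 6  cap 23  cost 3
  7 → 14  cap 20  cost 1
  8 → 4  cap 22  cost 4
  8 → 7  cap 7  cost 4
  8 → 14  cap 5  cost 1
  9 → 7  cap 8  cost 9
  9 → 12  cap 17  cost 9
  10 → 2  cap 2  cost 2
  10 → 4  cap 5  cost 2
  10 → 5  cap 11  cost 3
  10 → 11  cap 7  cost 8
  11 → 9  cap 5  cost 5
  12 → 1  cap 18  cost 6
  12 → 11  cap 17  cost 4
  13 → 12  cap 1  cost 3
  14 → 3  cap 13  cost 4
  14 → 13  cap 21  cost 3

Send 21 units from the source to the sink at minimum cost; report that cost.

shortest-cost path #1: 10→4→3 push 5 @ unit cost 5 (adds 25)
shortest-cost path #2: 10→5→8→14→3 push 2 @ unit cost 11 (adds 22)
shortest-cost path #3: 10→2→0→3 push 2 @ unit cost 13 (adds 26)
shortest-cost path #4: 10→5→2→0→3 push 3 @ unit cost 18 (adds 54)
shortest-cost path #5: 10→5→2→14→3 push 6 @ unit cost 19 (adds 114)
shortest-cost path #6: 10→11→9→7→14→3 push 3 @ unit cost 27 (adds 81)
total cost = 322

Minimum cost for 21 units: 322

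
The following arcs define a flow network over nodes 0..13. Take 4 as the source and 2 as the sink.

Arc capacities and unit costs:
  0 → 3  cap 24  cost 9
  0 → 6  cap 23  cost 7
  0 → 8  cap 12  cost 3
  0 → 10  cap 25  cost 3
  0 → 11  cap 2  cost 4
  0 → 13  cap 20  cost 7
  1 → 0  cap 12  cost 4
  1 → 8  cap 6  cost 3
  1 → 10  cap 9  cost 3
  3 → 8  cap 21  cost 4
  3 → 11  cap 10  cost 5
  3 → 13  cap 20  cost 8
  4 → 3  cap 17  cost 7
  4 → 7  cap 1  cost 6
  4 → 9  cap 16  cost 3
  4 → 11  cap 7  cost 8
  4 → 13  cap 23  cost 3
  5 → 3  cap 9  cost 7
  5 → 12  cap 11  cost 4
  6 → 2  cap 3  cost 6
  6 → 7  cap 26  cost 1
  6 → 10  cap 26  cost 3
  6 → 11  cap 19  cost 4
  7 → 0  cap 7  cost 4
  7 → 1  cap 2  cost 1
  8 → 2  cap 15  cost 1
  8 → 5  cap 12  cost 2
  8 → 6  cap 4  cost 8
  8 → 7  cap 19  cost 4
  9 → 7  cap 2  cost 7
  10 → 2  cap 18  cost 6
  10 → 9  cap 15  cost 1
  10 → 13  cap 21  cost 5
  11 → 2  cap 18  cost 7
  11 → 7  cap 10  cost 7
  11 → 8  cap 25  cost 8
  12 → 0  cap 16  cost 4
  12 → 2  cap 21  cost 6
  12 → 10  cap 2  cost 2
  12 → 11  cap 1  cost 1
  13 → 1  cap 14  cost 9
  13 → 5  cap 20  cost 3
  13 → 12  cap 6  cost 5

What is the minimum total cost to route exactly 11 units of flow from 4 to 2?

shortest-cost path #1: 4→7→1→8→2 push 1 @ unit cost 11 (adds 11)
shortest-cost path #2: 4→3→8→2 push 10 @ unit cost 12 (adds 120)
total cost = 131

Minimum cost for 11 units: 131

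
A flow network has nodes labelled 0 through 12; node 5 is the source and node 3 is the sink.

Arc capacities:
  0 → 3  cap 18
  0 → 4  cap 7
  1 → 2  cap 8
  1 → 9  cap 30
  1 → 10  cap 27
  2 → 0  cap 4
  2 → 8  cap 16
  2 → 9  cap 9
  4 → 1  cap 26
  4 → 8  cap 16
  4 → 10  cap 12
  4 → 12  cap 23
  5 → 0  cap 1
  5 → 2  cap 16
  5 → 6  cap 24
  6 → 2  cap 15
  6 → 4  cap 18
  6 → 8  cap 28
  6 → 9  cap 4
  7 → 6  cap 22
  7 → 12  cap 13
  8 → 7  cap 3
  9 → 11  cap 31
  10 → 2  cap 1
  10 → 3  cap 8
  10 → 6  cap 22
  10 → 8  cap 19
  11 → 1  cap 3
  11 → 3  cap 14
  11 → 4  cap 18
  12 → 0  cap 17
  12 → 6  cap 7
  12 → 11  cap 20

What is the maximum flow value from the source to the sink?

augment #1: 5→0→3 bottleneck 1, total now 1
augment #2: 5→2→0→3 bottleneck 4, total now 5
augment #3: 5→2→9→11→3 bottleneck 9, total now 14
augment #4: 5→6→4→10→3 bottleneck 8, total now 22
augment #5: 5→6→9→11→3 bottleneck 4, total now 26
augment #6: 5→6→4→12→0→3 bottleneck 10, total now 36
augment #7: 5→2→8→7→12→0→3 bottleneck 3, total now 39

Maximum flow value: 39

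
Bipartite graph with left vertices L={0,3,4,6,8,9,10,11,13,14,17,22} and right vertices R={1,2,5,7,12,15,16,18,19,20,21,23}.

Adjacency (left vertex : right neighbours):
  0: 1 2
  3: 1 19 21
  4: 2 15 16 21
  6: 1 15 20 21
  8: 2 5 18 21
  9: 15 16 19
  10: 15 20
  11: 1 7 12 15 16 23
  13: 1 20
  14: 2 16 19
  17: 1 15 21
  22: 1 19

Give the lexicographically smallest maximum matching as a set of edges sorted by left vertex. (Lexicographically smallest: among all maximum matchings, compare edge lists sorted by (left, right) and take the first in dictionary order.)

Lex-smallest maximum matching: {(0,1), (3,19), (4,2), (6,15), (8,5), (9,16), (10,20), (11,7), (17,21)}

|M| = 9 (so the lex-smallest maximum matching has 9 edges)
process left vertices in ascending order; for each, take the smallest-labelled available neighbour that still permits 9 edges overall, or leave it unmatched if none does
lex-smallest matching: {0-1, 3-19, 4-2, 6-15, 8-5, 9-16, 10-20, 11-7, 17-21}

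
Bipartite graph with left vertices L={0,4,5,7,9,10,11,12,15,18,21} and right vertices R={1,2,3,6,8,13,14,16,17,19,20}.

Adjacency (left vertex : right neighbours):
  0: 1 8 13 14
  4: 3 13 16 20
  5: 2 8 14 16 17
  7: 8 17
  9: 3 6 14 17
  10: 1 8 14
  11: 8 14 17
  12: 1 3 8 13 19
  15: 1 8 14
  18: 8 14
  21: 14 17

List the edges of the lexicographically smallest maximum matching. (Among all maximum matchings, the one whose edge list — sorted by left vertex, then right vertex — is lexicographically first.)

|M| = 9 (so the lex-smallest maximum matching has 9 edges)
process left vertices in ascending order; for each, take the smallest-labelled available neighbour that still permits 9 edges overall, or leave it unmatched if none does
lex-smallest matching: {0-13, 4-3, 5-2, 7-8, 9-6, 10-1, 11-14, 12-19, 21-17}

Lex-smallest maximum matching: {(0,13), (4,3), (5,2), (7,8), (9,6), (10,1), (11,14), (12,19), (21,17)}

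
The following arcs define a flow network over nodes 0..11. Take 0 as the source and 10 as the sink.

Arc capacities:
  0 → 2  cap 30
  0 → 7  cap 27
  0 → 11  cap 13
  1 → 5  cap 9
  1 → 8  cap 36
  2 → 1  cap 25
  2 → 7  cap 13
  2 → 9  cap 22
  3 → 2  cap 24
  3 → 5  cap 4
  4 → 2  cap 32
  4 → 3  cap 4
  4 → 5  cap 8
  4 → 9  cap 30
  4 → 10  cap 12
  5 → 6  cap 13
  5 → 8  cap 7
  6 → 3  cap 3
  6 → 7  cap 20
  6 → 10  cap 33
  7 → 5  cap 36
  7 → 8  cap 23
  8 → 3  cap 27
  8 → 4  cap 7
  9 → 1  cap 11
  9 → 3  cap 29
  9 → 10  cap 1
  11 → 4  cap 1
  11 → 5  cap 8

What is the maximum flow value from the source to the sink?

augment #1: 0→2→9→10 bottleneck 1, total now 1
augment #2: 0→11→4→10 bottleneck 1, total now 2
augment #3: 0→7→5→6→10 bottleneck 13, total now 15
augment #4: 0→7→8→4→10 bottleneck 7, total now 22

Maximum flow value: 22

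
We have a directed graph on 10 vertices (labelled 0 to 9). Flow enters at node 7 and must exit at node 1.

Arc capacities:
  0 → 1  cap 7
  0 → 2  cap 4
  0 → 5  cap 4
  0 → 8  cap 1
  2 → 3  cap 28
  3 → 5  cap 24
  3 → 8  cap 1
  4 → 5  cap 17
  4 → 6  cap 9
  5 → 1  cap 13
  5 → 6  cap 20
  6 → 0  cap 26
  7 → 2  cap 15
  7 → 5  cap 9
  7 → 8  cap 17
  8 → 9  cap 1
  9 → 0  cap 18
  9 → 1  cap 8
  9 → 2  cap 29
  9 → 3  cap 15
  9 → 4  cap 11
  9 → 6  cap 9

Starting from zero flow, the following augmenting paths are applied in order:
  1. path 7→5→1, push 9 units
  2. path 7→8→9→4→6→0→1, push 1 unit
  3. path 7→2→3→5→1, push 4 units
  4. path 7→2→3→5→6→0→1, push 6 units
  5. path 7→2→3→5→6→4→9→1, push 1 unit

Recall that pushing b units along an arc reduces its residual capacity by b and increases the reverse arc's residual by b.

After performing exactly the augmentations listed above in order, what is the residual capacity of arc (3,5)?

after path 1 (7→5→1, push 9): res(3,5)=24
after path 2 (7→8→9→4→6→0→1, push 1): res(3,5)=24
after path 3 (7→2→3→5→1, push 4): res(3,5)=20
after path 4 (7→2→3→5→6→0→1, push 6): res(3,5)=14
after path 5 (7→2→3→5→6→4→9→1, push 1): res(3,5)=13

Residual capacity of (3,5): 13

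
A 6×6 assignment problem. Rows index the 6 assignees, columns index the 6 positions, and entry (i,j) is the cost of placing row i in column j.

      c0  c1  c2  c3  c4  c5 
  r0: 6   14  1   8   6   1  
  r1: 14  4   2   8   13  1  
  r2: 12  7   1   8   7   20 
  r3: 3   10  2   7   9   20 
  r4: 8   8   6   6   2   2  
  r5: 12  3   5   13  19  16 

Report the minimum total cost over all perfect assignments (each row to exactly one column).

Minimum assignment cost: 18

one of 3 optimal assignments: row0→col2 (cost 1), row1→col5 (cost 1), row2→col3 (cost 8), row3→col0 (cost 3), row4→col4 (cost 2), row5→col1 (cost 3)
total = 1 + 1 + 8 + 3 + 2 + 3 = 18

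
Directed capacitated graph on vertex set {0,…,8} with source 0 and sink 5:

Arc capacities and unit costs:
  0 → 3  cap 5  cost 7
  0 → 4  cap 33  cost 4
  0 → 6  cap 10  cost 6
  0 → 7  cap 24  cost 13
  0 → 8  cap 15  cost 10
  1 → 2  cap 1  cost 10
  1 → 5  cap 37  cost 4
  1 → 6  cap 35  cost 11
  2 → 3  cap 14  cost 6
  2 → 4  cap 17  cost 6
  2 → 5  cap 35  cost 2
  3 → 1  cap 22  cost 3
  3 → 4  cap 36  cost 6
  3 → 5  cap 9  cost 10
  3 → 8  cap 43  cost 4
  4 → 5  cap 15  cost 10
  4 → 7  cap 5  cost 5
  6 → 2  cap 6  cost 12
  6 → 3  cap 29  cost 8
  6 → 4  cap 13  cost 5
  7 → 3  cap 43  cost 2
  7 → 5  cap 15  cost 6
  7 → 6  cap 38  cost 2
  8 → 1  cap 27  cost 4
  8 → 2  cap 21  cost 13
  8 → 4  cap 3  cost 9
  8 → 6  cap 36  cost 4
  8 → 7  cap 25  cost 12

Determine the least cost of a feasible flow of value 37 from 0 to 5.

shortest-cost path #1: 0→4→5 push 15 @ unit cost 14 (adds 210)
shortest-cost path #2: 0→3→1→5 push 5 @ unit cost 14 (adds 70)
shortest-cost path #3: 0→4→7→5 push 5 @ unit cost 15 (adds 75)
shortest-cost path #4: 0→8→1→5 push 12 @ unit cost 18 (adds 216)
total cost = 571

Minimum cost for 37 units: 571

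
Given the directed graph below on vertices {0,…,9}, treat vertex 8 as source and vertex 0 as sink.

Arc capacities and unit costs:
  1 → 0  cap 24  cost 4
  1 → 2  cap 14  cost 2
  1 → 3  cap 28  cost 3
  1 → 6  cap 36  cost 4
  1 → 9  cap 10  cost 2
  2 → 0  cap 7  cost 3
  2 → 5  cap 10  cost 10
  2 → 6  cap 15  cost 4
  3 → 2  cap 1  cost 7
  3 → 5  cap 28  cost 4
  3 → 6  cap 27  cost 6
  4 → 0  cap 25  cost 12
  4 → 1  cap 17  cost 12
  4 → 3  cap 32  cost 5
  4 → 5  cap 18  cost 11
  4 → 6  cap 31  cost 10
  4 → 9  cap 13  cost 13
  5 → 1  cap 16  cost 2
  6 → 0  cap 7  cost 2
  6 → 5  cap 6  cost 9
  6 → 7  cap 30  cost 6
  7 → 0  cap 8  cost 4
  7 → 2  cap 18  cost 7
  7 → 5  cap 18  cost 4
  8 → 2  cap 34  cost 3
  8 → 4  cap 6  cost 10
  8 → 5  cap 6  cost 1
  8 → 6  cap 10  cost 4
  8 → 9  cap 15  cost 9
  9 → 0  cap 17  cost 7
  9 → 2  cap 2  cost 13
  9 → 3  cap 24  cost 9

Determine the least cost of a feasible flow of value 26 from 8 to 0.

Minimum cost for 26 units: 216

shortest-cost path #1: 8→2→0 push 7 @ unit cost 6 (adds 42)
shortest-cost path #2: 8→6→0 push 7 @ unit cost 6 (adds 42)
shortest-cost path #3: 8→5→1→0 push 6 @ unit cost 7 (adds 42)
shortest-cost path #4: 8→6→7→0 push 3 @ unit cost 14 (adds 42)
shortest-cost path #5: 8→9→0 push 3 @ unit cost 16 (adds 48)
total cost = 216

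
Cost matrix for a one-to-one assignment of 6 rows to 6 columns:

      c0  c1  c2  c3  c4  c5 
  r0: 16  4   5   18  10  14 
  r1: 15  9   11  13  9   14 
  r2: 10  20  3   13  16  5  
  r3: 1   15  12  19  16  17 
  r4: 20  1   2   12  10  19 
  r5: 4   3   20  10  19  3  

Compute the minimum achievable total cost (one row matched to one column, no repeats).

one of 3 optimal assignments: row0→col1 (cost 4), row1→col4 (cost 9), row2→col5 (cost 5), row3→col0 (cost 1), row4→col2 (cost 2), row5→col3 (cost 10)
total = 4 + 9 + 5 + 1 + 2 + 10 = 31

Minimum assignment cost: 31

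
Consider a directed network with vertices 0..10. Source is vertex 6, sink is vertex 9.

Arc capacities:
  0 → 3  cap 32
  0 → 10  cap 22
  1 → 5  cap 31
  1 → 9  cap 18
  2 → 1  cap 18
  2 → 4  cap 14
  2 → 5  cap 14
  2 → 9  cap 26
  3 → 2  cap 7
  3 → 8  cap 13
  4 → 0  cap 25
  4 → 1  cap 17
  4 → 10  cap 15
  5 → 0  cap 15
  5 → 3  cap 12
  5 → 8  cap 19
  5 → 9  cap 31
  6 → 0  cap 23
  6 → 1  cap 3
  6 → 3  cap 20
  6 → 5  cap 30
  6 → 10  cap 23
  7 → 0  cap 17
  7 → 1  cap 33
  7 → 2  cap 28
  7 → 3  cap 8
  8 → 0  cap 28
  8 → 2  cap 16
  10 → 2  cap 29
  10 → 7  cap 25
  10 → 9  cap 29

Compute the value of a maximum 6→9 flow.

Maximum flow value: 98

augment #1: 6→1→9 bottleneck 3, total now 3
augment #2: 6→5→9 bottleneck 30, total now 33
augment #3: 6→10→9 bottleneck 23, total now 56
augment #4: 6→0→10→9 bottleneck 6, total now 62
augment #5: 6→3→2→9 bottleneck 7, total now 69
augment #6: 6→0→10→2→9 bottleneck 16, total now 85
augment #7: 6→3→8→2→9 bottleneck 3, total now 88
augment #8: 6→3→8→2→1→9 bottleneck 10, total now 98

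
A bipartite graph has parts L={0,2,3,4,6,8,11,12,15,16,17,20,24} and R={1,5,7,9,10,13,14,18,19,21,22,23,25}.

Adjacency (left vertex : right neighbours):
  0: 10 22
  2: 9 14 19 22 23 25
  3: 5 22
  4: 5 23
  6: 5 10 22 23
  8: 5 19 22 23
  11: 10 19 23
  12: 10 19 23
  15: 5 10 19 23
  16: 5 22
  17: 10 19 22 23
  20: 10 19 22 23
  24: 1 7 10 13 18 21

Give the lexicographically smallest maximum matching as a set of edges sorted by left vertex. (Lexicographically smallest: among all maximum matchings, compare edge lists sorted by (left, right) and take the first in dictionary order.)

Lex-smallest maximum matching: {(0,10), (2,9), (3,5), (4,23), (6,22), (8,19), (24,1)}

|M| = 7 (so the lex-smallest maximum matching has 7 edges)
process left vertices in ascending order; for each, take the smallest-labelled available neighbour that still permits 7 edges overall, or leave it unmatched if none does
lex-smallest matching: {0-10, 2-9, 3-5, 4-23, 6-22, 8-19, 24-1}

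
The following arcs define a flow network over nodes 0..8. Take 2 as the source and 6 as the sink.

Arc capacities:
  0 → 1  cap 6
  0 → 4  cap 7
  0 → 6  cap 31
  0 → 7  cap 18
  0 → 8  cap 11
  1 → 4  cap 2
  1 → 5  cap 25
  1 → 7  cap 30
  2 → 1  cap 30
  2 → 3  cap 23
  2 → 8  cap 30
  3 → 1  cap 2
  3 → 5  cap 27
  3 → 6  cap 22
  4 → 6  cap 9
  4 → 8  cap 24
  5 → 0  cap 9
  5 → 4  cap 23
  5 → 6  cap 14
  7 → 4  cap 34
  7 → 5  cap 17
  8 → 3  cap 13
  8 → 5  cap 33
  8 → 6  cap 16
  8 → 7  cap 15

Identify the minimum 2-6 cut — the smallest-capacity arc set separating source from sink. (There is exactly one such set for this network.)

augment #1: 2→3→6 push 22
augment #2: 2→8→6 push 16
augment #3: 2→1→4→6 push 2
augment #4: 2→1→5→6 push 14
augment #5: 2→1→5→0→6 push 9
augment #6: 2→1→5→4→6 push 2
augment #7: 2→1→7→4→6 push 3
augment #8: 2→3→5→4→6 push 1
augment #9: 2→8→5→4→6 push 1
max flow = 70; residual-reachable set from 2 gives S-side
cut edges (S→T): {(3,6), (4,6), (5,0), (5,6), (8,6)} total cap 70

Min-cut arcs: {(3,6), (4,6), (5,0), (5,6), (8,6)} (total capacity 70)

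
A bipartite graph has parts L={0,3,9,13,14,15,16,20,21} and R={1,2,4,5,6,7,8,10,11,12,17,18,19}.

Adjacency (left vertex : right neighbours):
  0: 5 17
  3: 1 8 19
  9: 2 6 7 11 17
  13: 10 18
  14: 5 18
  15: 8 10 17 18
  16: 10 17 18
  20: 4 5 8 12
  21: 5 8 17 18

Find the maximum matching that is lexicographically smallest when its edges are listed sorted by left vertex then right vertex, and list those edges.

|M| = 8 (so the lex-smallest maximum matching has 8 edges)
process left vertices in ascending order; for each, take the smallest-labelled available neighbour that still permits 8 edges overall, or leave it unmatched if none does
lex-smallest matching: {0-5, 3-1, 9-2, 13-10, 14-18, 15-8, 16-17, 20-4}

Lex-smallest maximum matching: {(0,5), (3,1), (9,2), (13,10), (14,18), (15,8), (16,17), (20,4)}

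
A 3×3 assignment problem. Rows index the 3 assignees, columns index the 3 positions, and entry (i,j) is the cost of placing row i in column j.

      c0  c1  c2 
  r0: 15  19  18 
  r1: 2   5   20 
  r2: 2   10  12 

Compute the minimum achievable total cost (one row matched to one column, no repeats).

Minimum assignment cost: 25

optimal assignment: row0→col2 (cost 18), row1→col1 (cost 5), row2→col0 (cost 2)
total = 18 + 5 + 2 = 25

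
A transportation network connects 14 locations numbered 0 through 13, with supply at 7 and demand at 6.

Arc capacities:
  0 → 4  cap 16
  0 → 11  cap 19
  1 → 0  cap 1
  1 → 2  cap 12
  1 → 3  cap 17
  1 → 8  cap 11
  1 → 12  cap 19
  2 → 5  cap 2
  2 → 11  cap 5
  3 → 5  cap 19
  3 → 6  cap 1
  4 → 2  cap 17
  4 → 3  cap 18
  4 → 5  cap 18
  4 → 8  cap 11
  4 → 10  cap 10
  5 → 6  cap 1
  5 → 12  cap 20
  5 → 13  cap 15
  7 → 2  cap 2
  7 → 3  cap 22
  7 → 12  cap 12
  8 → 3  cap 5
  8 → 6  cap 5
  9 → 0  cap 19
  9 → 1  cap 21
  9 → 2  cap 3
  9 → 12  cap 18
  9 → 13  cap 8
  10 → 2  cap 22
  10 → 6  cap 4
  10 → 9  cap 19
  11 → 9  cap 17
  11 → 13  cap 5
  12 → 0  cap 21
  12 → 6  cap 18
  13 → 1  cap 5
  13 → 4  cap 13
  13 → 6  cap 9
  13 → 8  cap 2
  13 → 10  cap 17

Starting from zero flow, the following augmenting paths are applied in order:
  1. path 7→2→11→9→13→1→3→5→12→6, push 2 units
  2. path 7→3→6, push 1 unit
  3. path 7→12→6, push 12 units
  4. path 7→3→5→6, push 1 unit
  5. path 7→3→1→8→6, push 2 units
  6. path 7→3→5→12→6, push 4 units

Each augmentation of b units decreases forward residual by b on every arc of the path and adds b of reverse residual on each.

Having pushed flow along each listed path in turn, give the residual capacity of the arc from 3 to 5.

after path 1 (7→2→11→9→13→1→3→5→12→6, push 2): res(3,5)=17
after path 2 (7→3→6, push 1): res(3,5)=17
after path 3 (7→12→6, push 12): res(3,5)=17
after path 4 (7→3→5→6, push 1): res(3,5)=16
after path 5 (7→3→1→8→6, push 2): res(3,5)=16
after path 6 (7→3→5→12→6, push 4): res(3,5)=12

Residual capacity of (3,5): 12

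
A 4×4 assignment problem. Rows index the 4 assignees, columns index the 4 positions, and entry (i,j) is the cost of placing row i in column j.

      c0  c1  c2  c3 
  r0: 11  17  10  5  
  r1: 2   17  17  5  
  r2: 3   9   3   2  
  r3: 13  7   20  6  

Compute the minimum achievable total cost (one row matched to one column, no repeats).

Minimum assignment cost: 17

optimal assignment: row0→col3 (cost 5), row1→col0 (cost 2), row2→col2 (cost 3), row3→col1 (cost 7)
total = 5 + 2 + 3 + 7 = 17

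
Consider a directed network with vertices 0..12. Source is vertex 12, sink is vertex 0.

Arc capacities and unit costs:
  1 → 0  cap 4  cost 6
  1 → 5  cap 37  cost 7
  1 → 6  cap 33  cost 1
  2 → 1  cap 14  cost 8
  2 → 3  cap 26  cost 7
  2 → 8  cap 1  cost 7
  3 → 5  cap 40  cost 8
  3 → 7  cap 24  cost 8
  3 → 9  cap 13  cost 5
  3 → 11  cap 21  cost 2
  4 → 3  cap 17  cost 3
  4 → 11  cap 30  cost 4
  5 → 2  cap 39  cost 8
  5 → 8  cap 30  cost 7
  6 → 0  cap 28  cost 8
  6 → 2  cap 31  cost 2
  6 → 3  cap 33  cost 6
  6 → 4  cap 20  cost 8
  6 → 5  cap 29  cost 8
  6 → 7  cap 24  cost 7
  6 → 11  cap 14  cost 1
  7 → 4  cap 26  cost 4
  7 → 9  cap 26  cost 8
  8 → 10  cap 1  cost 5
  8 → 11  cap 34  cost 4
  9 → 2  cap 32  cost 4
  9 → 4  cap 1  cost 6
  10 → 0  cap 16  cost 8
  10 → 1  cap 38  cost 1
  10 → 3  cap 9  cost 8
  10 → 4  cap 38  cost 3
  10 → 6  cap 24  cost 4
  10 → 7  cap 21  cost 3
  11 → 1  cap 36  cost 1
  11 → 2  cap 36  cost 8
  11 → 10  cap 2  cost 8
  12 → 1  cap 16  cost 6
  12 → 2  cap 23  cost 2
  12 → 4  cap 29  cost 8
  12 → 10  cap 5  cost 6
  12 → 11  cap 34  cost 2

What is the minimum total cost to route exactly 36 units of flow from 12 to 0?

shortest-cost path #1: 12→11→1→0 push 4 @ unit cost 9 (adds 36)
shortest-cost path #2: 12→11→1→6→0 push 28 @ unit cost 12 (adds 336)
shortest-cost path #3: 12→10→0 push 4 @ unit cost 14 (adds 56)
total cost = 428

Minimum cost for 36 units: 428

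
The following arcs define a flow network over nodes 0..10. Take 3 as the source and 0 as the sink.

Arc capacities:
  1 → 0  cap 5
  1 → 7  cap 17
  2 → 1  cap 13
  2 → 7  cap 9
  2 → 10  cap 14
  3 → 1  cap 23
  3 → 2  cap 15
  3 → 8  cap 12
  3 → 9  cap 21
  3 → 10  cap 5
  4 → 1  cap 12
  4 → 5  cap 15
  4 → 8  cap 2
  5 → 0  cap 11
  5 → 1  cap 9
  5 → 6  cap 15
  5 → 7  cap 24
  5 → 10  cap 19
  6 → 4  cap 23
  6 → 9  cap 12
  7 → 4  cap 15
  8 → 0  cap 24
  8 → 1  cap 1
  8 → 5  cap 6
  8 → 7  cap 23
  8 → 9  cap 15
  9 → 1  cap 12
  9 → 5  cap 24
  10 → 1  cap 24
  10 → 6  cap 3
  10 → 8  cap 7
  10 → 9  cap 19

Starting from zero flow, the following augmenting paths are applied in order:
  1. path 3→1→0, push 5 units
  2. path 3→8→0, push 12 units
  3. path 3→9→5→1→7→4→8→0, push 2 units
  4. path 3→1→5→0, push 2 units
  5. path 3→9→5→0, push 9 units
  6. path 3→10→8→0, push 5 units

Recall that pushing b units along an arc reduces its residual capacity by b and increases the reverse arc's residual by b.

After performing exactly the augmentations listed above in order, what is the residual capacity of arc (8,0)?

Residual capacity of (8,0): 5

after path 1 (3→1→0, push 5): res(8,0)=24
after path 2 (3→8→0, push 12): res(8,0)=12
after path 3 (3→9→5→1→7→4→8→0, push 2): res(8,0)=10
after path 4 (3→1→5→0, push 2): res(8,0)=10
after path 5 (3→9→5→0, push 9): res(8,0)=10
after path 6 (3→10→8→0, push 5): res(8,0)=5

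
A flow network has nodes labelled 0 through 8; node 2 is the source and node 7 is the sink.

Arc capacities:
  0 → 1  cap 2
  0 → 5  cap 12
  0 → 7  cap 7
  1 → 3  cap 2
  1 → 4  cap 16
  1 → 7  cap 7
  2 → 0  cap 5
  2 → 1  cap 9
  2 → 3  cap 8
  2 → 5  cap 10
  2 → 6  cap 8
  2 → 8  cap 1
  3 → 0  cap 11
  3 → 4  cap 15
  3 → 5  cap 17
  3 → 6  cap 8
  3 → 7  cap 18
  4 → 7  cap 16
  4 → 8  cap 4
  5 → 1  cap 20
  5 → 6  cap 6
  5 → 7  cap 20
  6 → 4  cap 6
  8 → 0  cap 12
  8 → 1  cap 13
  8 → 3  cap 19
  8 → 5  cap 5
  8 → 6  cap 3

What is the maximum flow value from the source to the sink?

Maximum flow value: 39

augment #1: 2→0→7 bottleneck 5, total now 5
augment #2: 2→1→7 bottleneck 7, total now 12
augment #3: 2→3→7 bottleneck 8, total now 20
augment #4: 2→5→7 bottleneck 10, total now 30
augment #5: 2→1→3→7 bottleneck 2, total now 32
augment #6: 2→6→4→7 bottleneck 6, total now 38
augment #7: 2→8→0→7 bottleneck 1, total now 39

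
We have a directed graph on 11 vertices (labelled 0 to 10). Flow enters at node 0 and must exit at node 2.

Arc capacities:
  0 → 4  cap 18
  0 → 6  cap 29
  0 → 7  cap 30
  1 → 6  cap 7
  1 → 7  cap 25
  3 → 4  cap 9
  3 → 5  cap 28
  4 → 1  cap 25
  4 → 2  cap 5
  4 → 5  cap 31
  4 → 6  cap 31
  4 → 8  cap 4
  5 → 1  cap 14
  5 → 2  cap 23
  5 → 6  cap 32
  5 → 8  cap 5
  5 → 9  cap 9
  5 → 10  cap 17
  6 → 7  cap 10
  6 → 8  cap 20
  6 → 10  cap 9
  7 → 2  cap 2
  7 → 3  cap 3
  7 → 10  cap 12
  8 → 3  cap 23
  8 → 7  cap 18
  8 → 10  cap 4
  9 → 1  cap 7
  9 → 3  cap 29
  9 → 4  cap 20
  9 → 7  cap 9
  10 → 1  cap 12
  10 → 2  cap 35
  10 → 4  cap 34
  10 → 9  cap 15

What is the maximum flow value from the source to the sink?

augment #1: 0→4→2 bottleneck 5, total now 5
augment #2: 0→7→2 bottleneck 2, total now 7
augment #3: 0→4→5→2 bottleneck 13, total now 20
augment #4: 0→6→10→2 bottleneck 9, total now 29
augment #5: 0→7→10→2 bottleneck 12, total now 41
augment #6: 0→6→8→10→2 bottleneck 4, total now 45
augment #7: 0→7→3→5→2 bottleneck 3, total now 48
augment #8: 0→6→8→3→5→2 bottleneck 7, total now 55
augment #9: 0→6→8→3→5→10→2 bottleneck 9, total now 64

Maximum flow value: 64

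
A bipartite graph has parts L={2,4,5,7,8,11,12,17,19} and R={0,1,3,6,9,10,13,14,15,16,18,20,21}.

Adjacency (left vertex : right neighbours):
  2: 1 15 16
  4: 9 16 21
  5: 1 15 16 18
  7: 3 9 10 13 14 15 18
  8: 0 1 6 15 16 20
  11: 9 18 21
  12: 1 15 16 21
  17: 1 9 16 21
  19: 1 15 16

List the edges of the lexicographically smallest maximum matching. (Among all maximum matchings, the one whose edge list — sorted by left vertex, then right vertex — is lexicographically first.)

|M| = 8 (so the lex-smallest maximum matching has 8 edges)
process left vertices in ascending order; for each, take the smallest-labelled available neighbour that still permits 8 edges overall, or leave it unmatched if none does
lex-smallest matching: {2-1, 4-9, 5-15, 7-3, 8-0, 11-18, 12-16, 17-21}

Lex-smallest maximum matching: {(2,1), (4,9), (5,15), (7,3), (8,0), (11,18), (12,16), (17,21)}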